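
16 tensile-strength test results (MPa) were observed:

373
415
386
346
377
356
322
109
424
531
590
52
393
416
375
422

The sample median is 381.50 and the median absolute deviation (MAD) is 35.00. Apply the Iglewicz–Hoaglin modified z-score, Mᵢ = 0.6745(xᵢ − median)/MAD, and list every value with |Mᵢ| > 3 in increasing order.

52, 109, 590

|Mᵢ| > 3 ⇔ |xᵢ − 381.50| > 3·35.00/0.6745 = 155.67.
So outliers lie outside [225.83, 537.17].
52: M = -6.35 → outlier.
109: M = -5.25 → outlier.
590: M = 4.02 → outlier.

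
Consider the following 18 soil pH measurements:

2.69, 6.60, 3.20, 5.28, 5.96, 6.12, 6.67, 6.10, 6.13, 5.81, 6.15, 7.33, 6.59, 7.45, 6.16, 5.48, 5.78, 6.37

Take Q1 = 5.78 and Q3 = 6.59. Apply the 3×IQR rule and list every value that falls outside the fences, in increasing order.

2.69, 3.20

IQR = Q3 − Q1 = 6.59 − 5.78 = 0.81.
Lower fence = Q1 − 3·IQR = 5.78 − 2.43 = 3.35.
Upper fence = Q3 + 3·IQR = 6.59 + 2.43 = 9.02.
2.69 < 3.35 → outlier.
3.20 < 3.35 → outlier.
All remaining values lie within [3.35, 9.02].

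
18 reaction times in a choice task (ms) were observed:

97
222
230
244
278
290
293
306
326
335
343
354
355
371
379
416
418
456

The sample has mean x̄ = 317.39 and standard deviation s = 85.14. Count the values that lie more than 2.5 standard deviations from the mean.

Cutoffs: x̄ ± 2.5s = [104.54, 530.24].
Outside the cutoffs: 97.

1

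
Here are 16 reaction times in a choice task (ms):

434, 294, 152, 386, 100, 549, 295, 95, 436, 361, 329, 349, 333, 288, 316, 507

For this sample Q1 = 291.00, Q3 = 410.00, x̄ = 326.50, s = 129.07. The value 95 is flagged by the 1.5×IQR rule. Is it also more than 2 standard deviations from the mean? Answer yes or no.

no

z = (95 − 326.50) / 129.07 = -1.79.
|z| = 1.79 ≤ 2.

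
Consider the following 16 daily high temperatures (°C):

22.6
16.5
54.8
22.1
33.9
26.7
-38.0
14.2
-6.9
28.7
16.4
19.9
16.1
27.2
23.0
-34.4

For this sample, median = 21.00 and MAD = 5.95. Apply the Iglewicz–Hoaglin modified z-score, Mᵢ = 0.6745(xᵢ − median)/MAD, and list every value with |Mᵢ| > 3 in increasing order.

|Mᵢ| > 3 ⇔ |xᵢ − 21.00| > 3·5.95/0.6745 = 26.46.
So outliers lie outside [-5.46, 47.46].
-38.0: M = -6.69 → outlier.
-34.4: M = -6.28 → outlier.
-6.9: M = -3.16 → outlier.
54.8: M = 3.83 → outlier.

-38.0, -34.4, -6.9, 54.8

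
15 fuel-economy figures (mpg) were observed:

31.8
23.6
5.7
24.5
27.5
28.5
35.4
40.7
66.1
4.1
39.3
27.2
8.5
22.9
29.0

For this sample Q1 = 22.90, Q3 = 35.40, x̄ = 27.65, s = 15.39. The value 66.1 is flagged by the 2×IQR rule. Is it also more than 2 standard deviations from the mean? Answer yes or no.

yes

z = (66.1 − 27.65) / 15.39 = 2.50.
|z| = 2.50 > 2.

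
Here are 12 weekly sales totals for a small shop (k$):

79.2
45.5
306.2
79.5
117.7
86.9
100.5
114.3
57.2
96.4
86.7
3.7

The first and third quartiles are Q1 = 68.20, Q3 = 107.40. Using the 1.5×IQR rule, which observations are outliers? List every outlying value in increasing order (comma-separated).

3.7, 306.2

IQR = Q3 − Q1 = 107.40 − 68.20 = 39.20.
Lower fence = Q1 − 1.5·IQR = 68.20 − 58.80 = 9.40.
Upper fence = Q3 + 1.5·IQR = 107.40 + 58.80 = 166.20.
3.7 < 9.40 → outlier.
306.2 > 166.20 → outlier.
All remaining values lie within [9.40, 166.20].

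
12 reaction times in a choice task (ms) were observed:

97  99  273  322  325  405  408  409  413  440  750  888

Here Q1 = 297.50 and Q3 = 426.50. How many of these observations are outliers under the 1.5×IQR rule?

IQR = 129.00; fences at 297.50 − 193.50 = 104.00 and 426.50 + 193.50 = 620.00.
Outside the cutoffs: 97, 99, 750, 888.

4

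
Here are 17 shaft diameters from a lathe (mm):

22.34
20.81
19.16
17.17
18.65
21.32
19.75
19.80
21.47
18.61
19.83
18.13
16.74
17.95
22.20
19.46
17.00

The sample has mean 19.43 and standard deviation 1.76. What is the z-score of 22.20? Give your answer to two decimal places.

1.57

z = (22.20 − 19.43) / 1.76 = 1.57.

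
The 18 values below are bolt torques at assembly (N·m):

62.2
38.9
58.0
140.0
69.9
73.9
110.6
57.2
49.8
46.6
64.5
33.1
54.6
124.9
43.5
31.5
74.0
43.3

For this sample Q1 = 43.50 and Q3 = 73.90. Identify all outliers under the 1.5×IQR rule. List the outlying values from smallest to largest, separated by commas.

IQR = Q3 − Q1 = 73.90 − 43.50 = 30.40.
Lower fence = Q1 − 1.5·IQR = 43.50 − 45.60 = -2.10.
Upper fence = Q3 + 1.5·IQR = 73.90 + 45.60 = 119.50.
124.9 > 119.50 → outlier.
140.0 > 119.50 → outlier.
All remaining values lie within [-2.10, 119.50].

124.9, 140.0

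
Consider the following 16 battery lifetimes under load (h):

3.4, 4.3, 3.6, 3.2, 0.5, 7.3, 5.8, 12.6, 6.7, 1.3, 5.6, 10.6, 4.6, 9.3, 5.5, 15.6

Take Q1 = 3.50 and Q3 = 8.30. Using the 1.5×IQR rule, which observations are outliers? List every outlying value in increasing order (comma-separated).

IQR = Q3 − Q1 = 8.30 − 3.50 = 4.80.
Lower fence = Q1 − 1.5·IQR = 3.50 − 7.20 = -3.70.
Upper fence = Q3 + 1.5·IQR = 8.30 + 7.20 = 15.50.
15.6 > 15.50 → outlier.
All remaining values lie within [-3.70, 15.50].

15.6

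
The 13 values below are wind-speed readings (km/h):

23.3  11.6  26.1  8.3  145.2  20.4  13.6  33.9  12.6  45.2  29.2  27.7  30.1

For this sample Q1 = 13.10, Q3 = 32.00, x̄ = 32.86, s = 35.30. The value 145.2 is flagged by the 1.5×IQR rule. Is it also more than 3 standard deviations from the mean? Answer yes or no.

z = (145.2 − 32.86) / 35.30 = 3.18.
|z| = 3.18 > 3.

yes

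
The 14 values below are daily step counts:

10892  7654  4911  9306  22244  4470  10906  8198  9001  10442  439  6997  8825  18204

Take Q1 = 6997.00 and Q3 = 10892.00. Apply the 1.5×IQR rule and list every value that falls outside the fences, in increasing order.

439, 18204, 22244

IQR = Q3 − Q1 = 10892.00 − 6997.00 = 3895.00.
Lower fence = Q1 − 1.5·IQR = 6997.00 − 5842.50 = 1154.50.
Upper fence = Q3 + 1.5·IQR = 10892.00 + 5842.50 = 16734.50.
439 < 1154.50 → outlier.
18204 > 16734.50 → outlier.
22244 > 16734.50 → outlier.
All remaining values lie within [1154.50, 16734.50].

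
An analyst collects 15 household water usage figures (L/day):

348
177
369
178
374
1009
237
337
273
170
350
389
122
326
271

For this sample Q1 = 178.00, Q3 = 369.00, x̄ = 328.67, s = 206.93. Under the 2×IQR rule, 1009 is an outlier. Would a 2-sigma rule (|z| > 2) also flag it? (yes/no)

yes

z = (1009 − 328.67) / 206.93 = 3.29.
|z| = 3.29 > 2.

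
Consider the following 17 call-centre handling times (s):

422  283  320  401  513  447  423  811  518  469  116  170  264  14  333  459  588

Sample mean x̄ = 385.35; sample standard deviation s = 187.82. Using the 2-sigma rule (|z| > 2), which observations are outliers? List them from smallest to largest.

Cutoffs at x̄ ± 2s: 385.35 ± 2·187.82 = [9.71, 760.99].
811: z = 2.27, |z| > 2 → outlier.
Every other value lies within [9.71, 760.99].

811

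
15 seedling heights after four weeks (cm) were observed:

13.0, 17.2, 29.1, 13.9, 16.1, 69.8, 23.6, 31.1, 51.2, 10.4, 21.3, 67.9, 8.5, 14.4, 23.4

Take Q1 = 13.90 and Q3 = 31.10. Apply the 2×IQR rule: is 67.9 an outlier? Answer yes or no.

IQR = Q3 − Q1 = 31.10 − 13.90 = 17.20.
Lower fence = Q1 − 2·IQR = 13.90 − 34.40 = -20.50.
Upper fence = Q3 + 2·IQR = 31.10 + 34.40 = 65.50.
67.9 lies above the upper fence.

yes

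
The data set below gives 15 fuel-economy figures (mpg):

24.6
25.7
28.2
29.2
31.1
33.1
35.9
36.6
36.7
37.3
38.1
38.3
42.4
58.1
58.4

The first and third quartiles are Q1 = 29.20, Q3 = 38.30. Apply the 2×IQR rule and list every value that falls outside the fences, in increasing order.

58.1, 58.4

IQR = Q3 − Q1 = 38.30 − 29.20 = 9.10.
Lower fence = Q1 − 2·IQR = 29.20 − 18.20 = 11.00.
Upper fence = Q3 + 2·IQR = 38.30 + 18.20 = 56.50.
58.1 > 56.50 → outlier.
58.4 > 56.50 → outlier.
All remaining values lie within [11.00, 56.50].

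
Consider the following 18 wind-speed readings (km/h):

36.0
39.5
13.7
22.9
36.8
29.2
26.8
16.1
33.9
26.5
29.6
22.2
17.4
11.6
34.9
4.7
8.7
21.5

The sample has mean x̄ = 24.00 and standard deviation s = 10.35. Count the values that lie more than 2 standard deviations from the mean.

0

Cutoffs: x̄ ± 2s = [3.30, 44.70].
Every value lies within the cutoffs.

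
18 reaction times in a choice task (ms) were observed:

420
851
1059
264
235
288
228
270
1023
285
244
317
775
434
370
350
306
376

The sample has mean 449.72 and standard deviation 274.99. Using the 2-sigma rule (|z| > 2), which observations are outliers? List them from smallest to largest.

Cutoffs at x̄ ± 2s: 449.72 ± 2·274.99 = [-100.26, 999.70].
1023: z = 2.08, |z| > 2 → outlier.
1059: z = 2.22, |z| > 2 → outlier.
Every other value lies within [-100.26, 999.70].

1023, 1059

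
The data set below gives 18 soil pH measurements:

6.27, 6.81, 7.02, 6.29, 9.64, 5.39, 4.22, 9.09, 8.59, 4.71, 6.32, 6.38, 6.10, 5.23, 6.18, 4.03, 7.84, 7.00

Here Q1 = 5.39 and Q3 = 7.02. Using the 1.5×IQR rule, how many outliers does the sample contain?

1

IQR = 1.63; fences at 5.39 − 2.445 = 2.945 and 7.02 + 2.445 = 9.465.
Outside the cutoffs: 9.64.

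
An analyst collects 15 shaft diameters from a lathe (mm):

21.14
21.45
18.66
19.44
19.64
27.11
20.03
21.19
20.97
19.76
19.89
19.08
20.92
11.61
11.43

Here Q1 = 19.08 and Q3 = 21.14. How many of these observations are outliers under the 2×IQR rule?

IQR = 2.06; fences at 19.08 − 4.12 = 14.96 and 21.14 + 4.12 = 25.26.
Outside the cutoffs: 11.43, 11.61, 27.11.

3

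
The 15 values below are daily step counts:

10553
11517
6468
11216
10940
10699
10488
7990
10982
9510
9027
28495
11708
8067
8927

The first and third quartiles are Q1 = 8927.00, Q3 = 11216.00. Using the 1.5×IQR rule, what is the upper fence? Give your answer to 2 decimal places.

IQR = Q3 − Q1 = 11216.00 − 8927.00 = 2289.00.
Lower fence = Q1 − 1.5·IQR = 8927.00 − 3433.50 = 5493.50.
Upper fence = Q3 + 1.5·IQR = 11216.00 + 3433.50 = 14649.50.

14649.50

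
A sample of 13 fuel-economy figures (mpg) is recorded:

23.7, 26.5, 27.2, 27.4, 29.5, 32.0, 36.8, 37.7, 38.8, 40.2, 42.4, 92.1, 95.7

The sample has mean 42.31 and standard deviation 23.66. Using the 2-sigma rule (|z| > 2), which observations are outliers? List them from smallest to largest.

92.1, 95.7

Cutoffs at x̄ ± 2s: 42.31 ± 2·23.66 = [-5.01, 89.63].
92.1: z = 2.10, |z| > 2 → outlier.
95.7: z = 2.26, |z| > 2 → outlier.
Every other value lies within [-5.01, 89.63].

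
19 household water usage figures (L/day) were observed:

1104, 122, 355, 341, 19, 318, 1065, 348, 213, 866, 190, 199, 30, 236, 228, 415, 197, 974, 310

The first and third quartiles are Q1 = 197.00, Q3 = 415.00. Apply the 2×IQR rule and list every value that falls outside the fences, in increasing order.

866, 974, 1065, 1104

IQR = Q3 − Q1 = 415.00 − 197.00 = 218.00.
Lower fence = Q1 − 2·IQR = 197.00 − 436.00 = -239.00.
Upper fence = Q3 + 2·IQR = 415.00 + 436.00 = 851.00.
866 > 851.00 → outlier.
974 > 851.00 → outlier.
1065 > 851.00 → outlier.
1104 > 851.00 → outlier.
All remaining values lie within [-239.00, 851.00].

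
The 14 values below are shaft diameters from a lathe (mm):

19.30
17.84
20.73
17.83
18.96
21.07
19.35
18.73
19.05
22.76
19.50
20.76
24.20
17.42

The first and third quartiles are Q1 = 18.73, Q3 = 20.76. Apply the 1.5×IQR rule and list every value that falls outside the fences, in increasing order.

24.20

IQR = Q3 − Q1 = 20.76 − 18.73 = 2.03.
Lower fence = Q1 − 1.5·IQR = 18.73 − 3.045 = 15.685.
Upper fence = Q3 + 1.5·IQR = 20.76 + 3.045 = 23.805.
24.20 > 23.805 → outlier.
All remaining values lie within [15.685, 23.805].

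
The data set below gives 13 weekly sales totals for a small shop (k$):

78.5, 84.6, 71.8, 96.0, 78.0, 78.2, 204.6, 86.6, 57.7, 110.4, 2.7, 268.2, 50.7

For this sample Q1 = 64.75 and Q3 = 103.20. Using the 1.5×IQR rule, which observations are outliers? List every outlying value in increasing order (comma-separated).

IQR = Q3 − Q1 = 103.20 − 64.75 = 38.45.
Lower fence = Q1 − 1.5·IQR = 64.75 − 57.675 = 7.075.
Upper fence = Q3 + 1.5·IQR = 103.20 + 57.675 = 160.875.
2.7 < 7.075 → outlier.
204.6 > 160.875 → outlier.
268.2 > 160.875 → outlier.
All remaining values lie within [7.075, 160.875].

2.7, 204.6, 268.2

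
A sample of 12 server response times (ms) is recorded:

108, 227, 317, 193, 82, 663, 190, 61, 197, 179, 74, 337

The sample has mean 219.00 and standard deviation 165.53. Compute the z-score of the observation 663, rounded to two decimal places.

2.68

z = (663 − 219.00) / 165.53 = 2.68.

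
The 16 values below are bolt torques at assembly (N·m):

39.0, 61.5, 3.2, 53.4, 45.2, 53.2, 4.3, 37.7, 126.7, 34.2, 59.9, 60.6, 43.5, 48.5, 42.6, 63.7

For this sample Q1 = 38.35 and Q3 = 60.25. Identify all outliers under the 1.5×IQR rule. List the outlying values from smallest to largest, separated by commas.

3.2, 4.3, 126.7

IQR = Q3 − Q1 = 60.25 − 38.35 = 21.90.
Lower fence = Q1 − 1.5·IQR = 38.35 − 32.85 = 5.50.
Upper fence = Q3 + 1.5·IQR = 60.25 + 32.85 = 93.10.
3.2 < 5.50 → outlier.
4.3 < 5.50 → outlier.
126.7 > 93.10 → outlier.
All remaining values lie within [5.50, 93.10].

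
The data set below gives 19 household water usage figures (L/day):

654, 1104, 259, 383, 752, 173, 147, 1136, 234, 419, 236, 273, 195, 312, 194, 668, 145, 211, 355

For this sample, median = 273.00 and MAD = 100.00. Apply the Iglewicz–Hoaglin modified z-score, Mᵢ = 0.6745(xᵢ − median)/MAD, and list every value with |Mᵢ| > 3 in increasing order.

752, 1104, 1136

|Mᵢ| > 3 ⇔ |xᵢ − 273.00| > 3·100.00/0.6745 = 444.77.
So outliers lie outside [-171.77, 717.77].
752: M = 3.23 → outlier.
1104: M = 5.61 → outlier.
1136: M = 5.82 → outlier.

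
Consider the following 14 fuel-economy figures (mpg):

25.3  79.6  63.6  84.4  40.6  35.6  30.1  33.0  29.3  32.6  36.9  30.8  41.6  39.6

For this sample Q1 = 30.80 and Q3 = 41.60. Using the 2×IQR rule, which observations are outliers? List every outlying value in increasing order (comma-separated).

IQR = Q3 − Q1 = 41.60 − 30.80 = 10.80.
Lower fence = Q1 − 2·IQR = 30.80 − 21.60 = 9.20.
Upper fence = Q3 + 2·IQR = 41.60 + 21.60 = 63.20.
63.6 > 63.20 → outlier.
79.6 > 63.20 → outlier.
84.4 > 63.20 → outlier.
All remaining values lie within [9.20, 63.20].

63.6, 79.6, 84.4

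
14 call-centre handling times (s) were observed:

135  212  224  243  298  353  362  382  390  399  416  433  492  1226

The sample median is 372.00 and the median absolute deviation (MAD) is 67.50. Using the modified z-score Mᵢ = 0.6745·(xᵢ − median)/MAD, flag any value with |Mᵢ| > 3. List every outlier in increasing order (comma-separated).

1226

|Mᵢ| > 3 ⇔ |xᵢ − 372.00| > 3·67.50/0.6745 = 300.22.
So outliers lie outside [71.78, 672.22].
1226: M = 8.53 → outlier.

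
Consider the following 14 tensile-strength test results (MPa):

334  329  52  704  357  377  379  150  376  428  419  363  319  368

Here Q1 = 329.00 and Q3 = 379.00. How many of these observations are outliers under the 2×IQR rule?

3

IQR = 50.00; fences at 329.00 − 100.00 = 229.00 and 379.00 + 100.00 = 479.00.
Outside the cutoffs: 52, 150, 704.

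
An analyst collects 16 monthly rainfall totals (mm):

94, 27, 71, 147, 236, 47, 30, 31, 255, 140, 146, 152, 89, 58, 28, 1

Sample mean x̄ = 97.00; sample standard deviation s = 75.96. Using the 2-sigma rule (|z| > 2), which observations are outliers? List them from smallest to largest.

255

Cutoffs at x̄ ± 2s: 97.00 ± 2·75.96 = [-54.92, 248.92].
255: z = 2.08, |z| > 2 → outlier.
Every other value lies within [-54.92, 248.92].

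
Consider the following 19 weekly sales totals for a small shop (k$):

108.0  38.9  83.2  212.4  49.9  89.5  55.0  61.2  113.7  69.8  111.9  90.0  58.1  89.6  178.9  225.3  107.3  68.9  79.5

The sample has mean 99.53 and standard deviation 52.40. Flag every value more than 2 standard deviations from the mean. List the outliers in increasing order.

212.4, 225.3

Cutoffs at x̄ ± 2s: 99.53 ± 2·52.40 = [-5.27, 204.33].
212.4: z = 2.15, |z| > 2 → outlier.
225.3: z = 2.40, |z| > 2 → outlier.
Every other value lies within [-5.27, 204.33].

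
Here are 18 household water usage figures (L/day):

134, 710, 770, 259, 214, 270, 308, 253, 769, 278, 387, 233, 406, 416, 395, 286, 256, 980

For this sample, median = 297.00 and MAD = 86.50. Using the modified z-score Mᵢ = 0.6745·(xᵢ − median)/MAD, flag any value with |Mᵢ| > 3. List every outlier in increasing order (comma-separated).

|Mᵢ| > 3 ⇔ |xᵢ − 297.00| > 3·86.50/0.6745 = 384.73.
So outliers lie outside [-87.73, 681.73].
710: M = 3.22 → outlier.
769: M = 3.68 → outlier.
770: M = 3.69 → outlier.
980: M = 5.33 → outlier.

710, 769, 770, 980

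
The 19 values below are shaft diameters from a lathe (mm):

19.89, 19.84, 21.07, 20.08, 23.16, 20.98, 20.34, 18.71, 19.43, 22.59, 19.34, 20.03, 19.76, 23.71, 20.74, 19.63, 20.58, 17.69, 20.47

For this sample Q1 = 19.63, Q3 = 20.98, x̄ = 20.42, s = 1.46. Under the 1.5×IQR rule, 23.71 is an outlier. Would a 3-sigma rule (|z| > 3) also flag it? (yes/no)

no

z = (23.71 − 20.42) / 1.46 = 2.25.
|z| = 2.25 ≤ 3.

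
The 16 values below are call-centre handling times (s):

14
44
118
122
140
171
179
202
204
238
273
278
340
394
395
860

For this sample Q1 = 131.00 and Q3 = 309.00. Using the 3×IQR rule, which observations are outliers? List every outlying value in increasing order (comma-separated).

IQR = Q3 − Q1 = 309.00 − 131.00 = 178.00.
Lower fence = Q1 − 3·IQR = 131.00 − 534.00 = -403.00.
Upper fence = Q3 + 3·IQR = 309.00 + 534.00 = 843.00.
860 > 843.00 → outlier.
All remaining values lie within [-403.00, 843.00].

860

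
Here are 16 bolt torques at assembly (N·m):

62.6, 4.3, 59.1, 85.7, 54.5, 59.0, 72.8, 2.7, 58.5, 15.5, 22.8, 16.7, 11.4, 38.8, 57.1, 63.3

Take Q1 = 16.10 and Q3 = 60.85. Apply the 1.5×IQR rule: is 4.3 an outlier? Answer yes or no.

no

IQR = Q3 − Q1 = 60.85 − 16.10 = 44.75.
Lower fence = Q1 − 1.5·IQR = 16.10 − 67.125 = -51.025.
Upper fence = Q3 + 1.5·IQR = 60.85 + 67.125 = 127.975.
4.3 lies within [-51.025, 127.975].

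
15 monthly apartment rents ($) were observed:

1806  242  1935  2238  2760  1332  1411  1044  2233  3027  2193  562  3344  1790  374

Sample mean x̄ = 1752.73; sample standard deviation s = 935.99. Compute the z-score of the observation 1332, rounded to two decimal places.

-0.45

z = (1332 − 1752.73) / 935.99 = -0.45.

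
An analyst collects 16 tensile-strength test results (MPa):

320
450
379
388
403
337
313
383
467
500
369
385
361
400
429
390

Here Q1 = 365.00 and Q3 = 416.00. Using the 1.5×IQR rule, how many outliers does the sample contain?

1

IQR = 51.00; fences at 365.00 − 76.50 = 288.50 and 416.00 + 76.50 = 492.50.
Outside the cutoffs: 500.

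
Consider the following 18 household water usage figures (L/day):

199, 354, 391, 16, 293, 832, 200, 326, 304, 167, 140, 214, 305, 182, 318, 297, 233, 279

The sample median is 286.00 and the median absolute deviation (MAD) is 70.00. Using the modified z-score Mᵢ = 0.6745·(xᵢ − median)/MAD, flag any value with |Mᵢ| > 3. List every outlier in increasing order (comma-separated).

|Mᵢ| > 3 ⇔ |xᵢ − 286.00| > 3·70.00/0.6745 = 311.34.
So outliers lie outside [-25.34, 597.34].
832: M = 5.26 → outlier.

832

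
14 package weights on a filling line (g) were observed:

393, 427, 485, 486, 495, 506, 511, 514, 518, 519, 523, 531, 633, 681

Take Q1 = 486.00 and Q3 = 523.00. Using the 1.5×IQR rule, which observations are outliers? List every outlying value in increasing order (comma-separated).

IQR = Q3 − Q1 = 523.00 − 486.00 = 37.00.
Lower fence = Q1 − 1.5·IQR = 486.00 − 55.50 = 430.50.
Upper fence = Q3 + 1.5·IQR = 523.00 + 55.50 = 578.50.
393 < 430.50 → outlier.
427 < 430.50 → outlier.
633 > 578.50 → outlier.
681 > 578.50 → outlier.
All remaining values lie within [430.50, 578.50].

393, 427, 633, 681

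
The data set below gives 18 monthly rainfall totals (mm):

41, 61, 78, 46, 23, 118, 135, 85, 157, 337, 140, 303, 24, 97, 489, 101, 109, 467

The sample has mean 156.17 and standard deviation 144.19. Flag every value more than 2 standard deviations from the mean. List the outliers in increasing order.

467, 489

Cutoffs at x̄ ± 2s: 156.17 ± 2·144.19 = [-132.21, 444.55].
467: z = 2.16, |z| > 2 → outlier.
489: z = 2.31, |z| > 2 → outlier.
Every other value lies within [-132.21, 444.55].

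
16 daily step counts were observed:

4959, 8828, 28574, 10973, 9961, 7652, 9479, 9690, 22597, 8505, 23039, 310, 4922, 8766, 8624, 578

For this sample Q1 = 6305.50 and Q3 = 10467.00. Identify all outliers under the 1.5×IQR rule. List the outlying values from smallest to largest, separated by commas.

22597, 23039, 28574

IQR = Q3 − Q1 = 10467.00 − 6305.50 = 4161.50.
Lower fence = Q1 − 1.5·IQR = 6305.50 − 6242.25 = 63.25.
Upper fence = Q3 + 1.5·IQR = 10467.00 + 6242.25 = 16709.25.
22597 > 16709.25 → outlier.
23039 > 16709.25 → outlier.
28574 > 16709.25 → outlier.
All remaining values lie within [63.25, 16709.25].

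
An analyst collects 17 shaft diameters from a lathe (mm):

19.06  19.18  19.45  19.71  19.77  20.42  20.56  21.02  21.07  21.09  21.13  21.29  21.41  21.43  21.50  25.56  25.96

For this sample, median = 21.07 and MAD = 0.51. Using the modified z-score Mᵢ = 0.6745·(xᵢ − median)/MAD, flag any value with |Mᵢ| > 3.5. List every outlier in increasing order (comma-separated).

|Mᵢ| > 3.5 ⇔ |xᵢ − 21.07| > 3.5·0.51/0.6745 = 2.65.
So outliers lie outside [18.42, 23.72].
25.56: M = 5.94 → outlier.
25.96: M = 6.47 → outlier.

25.56, 25.96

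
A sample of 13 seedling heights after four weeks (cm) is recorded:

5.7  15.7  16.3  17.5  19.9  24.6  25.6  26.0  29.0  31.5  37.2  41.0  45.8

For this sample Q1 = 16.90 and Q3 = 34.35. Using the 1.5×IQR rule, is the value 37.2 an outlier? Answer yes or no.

IQR = Q3 − Q1 = 34.35 − 16.90 = 17.45.
Lower fence = Q1 − 1.5·IQR = 16.90 − 26.175 = -9.275.
Upper fence = Q3 + 1.5·IQR = 34.35 + 26.175 = 60.525.
37.2 lies within [-9.275, 60.525].

no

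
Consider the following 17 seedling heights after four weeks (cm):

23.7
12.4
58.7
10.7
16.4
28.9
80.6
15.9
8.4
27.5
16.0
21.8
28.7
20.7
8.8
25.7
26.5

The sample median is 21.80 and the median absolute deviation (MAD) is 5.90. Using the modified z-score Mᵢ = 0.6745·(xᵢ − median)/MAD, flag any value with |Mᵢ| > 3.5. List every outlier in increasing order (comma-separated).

|Mᵢ| > 3.5 ⇔ |xᵢ − 21.80| > 3.5·5.90/0.6745 = 30.62.
So outliers lie outside [-8.82, 52.42].
58.7: M = 4.22 → outlier.
80.6: M = 6.72 → outlier.

58.7, 80.6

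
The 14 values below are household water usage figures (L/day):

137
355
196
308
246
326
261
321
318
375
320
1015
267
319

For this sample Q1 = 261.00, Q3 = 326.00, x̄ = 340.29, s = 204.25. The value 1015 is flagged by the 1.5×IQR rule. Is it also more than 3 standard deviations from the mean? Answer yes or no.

yes

z = (1015 − 340.29) / 204.25 = 3.30.
|z| = 3.30 > 3.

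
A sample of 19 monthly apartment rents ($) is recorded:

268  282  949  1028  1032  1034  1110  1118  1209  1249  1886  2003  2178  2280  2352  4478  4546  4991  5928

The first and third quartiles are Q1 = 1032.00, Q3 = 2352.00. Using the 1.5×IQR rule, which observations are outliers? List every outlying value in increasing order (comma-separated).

IQR = Q3 − Q1 = 2352.00 − 1032.00 = 1320.00.
Lower fence = Q1 − 1.5·IQR = 1032.00 − 1980.00 = -948.00.
Upper fence = Q3 + 1.5·IQR = 2352.00 + 1980.00 = 4332.00.
4478 > 4332.00 → outlier.
4546 > 4332.00 → outlier.
4991 > 4332.00 → outlier.
5928 > 4332.00 → outlier.
All remaining values lie within [-948.00, 4332.00].

4478, 4546, 4991, 5928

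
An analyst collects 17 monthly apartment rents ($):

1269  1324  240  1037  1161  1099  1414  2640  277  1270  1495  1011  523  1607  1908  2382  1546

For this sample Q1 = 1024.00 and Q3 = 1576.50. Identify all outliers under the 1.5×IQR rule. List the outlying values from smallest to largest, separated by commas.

IQR = Q3 − Q1 = 1576.50 − 1024.00 = 552.50.
Lower fence = Q1 − 1.5·IQR = 1024.00 − 828.75 = 195.25.
Upper fence = Q3 + 1.5·IQR = 1576.50 + 828.75 = 2405.25.
2640 > 2405.25 → outlier.
All remaining values lie within [195.25, 2405.25].

2640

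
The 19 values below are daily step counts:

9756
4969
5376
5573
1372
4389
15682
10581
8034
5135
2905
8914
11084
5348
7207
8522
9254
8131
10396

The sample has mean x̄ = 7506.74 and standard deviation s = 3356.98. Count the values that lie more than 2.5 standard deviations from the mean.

0

Cutoffs: x̄ ± 2.5s = [-885.71, 15899.19].
Every value lies within the cutoffs.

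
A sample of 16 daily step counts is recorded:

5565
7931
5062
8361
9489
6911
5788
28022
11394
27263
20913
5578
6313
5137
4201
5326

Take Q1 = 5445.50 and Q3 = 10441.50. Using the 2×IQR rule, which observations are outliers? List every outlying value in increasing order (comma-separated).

20913, 27263, 28022

IQR = Q3 − Q1 = 10441.50 − 5445.50 = 4996.00.
Lower fence = Q1 − 2·IQR = 5445.50 − 9992.00 = -4546.50.
Upper fence = Q3 + 2·IQR = 10441.50 + 9992.00 = 20433.50.
20913 > 20433.50 → outlier.
27263 > 20433.50 → outlier.
28022 > 20433.50 → outlier.
All remaining values lie within [-4546.50, 20433.50].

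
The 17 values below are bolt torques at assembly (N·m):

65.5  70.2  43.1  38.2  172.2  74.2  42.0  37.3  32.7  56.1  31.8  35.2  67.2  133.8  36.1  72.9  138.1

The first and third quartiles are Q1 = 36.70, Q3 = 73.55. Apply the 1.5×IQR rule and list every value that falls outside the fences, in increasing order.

133.8, 138.1, 172.2

IQR = Q3 − Q1 = 73.55 − 36.70 = 36.85.
Lower fence = Q1 − 1.5·IQR = 36.70 − 55.275 = -18.575.
Upper fence = Q3 + 1.5·IQR = 73.55 + 55.275 = 128.825.
133.8 > 128.825 → outlier.
138.1 > 128.825 → outlier.
172.2 > 128.825 → outlier.
All remaining values lie within [-18.575, 128.825].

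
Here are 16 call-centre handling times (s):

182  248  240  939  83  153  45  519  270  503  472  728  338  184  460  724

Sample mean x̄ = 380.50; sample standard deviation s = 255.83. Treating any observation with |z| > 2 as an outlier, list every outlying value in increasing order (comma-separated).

Cutoffs at x̄ ± 2s: 380.50 ± 2·255.83 = [-131.16, 892.16].
939: z = 2.18, |z| > 2 → outlier.
Every other value lies within [-131.16, 892.16].

939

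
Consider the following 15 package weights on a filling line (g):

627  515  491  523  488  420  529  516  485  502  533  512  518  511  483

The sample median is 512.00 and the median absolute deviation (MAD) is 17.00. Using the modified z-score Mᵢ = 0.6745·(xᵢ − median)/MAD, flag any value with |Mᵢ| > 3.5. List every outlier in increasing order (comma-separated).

420, 627

|Mᵢ| > 3.5 ⇔ |xᵢ − 512.00| > 3.5·17.00/0.6745 = 88.21.
So outliers lie outside [423.79, 600.21].
420: M = -3.65 → outlier.
627: M = 4.56 → outlier.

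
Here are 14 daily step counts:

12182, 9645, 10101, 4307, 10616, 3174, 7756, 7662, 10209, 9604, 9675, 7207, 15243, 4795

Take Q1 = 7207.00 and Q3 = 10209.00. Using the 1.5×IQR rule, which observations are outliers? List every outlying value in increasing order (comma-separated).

IQR = Q3 − Q1 = 10209.00 − 7207.00 = 3002.00.
Lower fence = Q1 − 1.5·IQR = 7207.00 − 4503.00 = 2704.00.
Upper fence = Q3 + 1.5·IQR = 10209.00 + 4503.00 = 14712.00.
15243 > 14712.00 → outlier.
All remaining values lie within [2704.00, 14712.00].

15243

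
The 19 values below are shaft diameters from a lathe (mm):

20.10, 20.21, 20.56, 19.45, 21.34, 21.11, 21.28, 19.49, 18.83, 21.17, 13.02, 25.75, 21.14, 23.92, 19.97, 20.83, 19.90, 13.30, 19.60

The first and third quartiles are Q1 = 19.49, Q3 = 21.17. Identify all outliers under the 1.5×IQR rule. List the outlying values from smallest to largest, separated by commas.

IQR = Q3 − Q1 = 21.17 − 19.49 = 1.68.
Lower fence = Q1 − 1.5·IQR = 19.49 − 2.52 = 16.97.
Upper fence = Q3 + 1.5·IQR = 21.17 + 2.52 = 23.69.
13.02 < 16.97 → outlier.
13.30 < 16.97 → outlier.
23.92 > 23.69 → outlier.
25.75 > 23.69 → outlier.
All remaining values lie within [16.97, 23.69].

13.02, 13.30, 23.92, 25.75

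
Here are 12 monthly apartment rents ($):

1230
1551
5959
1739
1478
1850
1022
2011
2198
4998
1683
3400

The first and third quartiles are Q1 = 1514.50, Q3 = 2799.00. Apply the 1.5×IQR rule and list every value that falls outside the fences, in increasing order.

4998, 5959

IQR = Q3 − Q1 = 2799.00 − 1514.50 = 1284.50.
Lower fence = Q1 − 1.5·IQR = 1514.50 − 1926.75 = -412.25.
Upper fence = Q3 + 1.5·IQR = 2799.00 + 1926.75 = 4725.75.
4998 > 4725.75 → outlier.
5959 > 4725.75 → outlier.
All remaining values lie within [-412.25, 4725.75].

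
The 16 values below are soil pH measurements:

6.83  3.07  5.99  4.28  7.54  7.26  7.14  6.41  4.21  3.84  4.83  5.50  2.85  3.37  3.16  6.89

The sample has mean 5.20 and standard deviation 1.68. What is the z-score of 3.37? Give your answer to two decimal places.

z = (3.37 − 5.20) / 1.68 = -1.09.

-1.09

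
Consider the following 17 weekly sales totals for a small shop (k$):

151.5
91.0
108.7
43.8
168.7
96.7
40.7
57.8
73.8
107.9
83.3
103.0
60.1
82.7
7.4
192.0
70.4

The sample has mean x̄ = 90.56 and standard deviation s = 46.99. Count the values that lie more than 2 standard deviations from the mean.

1

Cutoffs: x̄ ± 2s = [-3.42, 184.54].
Outside the cutoffs: 192.0.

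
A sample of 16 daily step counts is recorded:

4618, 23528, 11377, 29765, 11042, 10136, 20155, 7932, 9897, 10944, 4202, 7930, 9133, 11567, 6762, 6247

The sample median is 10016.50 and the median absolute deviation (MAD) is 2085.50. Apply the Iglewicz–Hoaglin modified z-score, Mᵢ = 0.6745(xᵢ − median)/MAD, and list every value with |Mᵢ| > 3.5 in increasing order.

|Mᵢ| > 3.5 ⇔ |xᵢ − 10016.50| > 3.5·2085.50/0.6745 = 10821.72.
So outliers lie outside [-805.22, 20838.22].
23528: M = 4.37 → outlier.
29765: M = 6.39 → outlier.

23528, 29765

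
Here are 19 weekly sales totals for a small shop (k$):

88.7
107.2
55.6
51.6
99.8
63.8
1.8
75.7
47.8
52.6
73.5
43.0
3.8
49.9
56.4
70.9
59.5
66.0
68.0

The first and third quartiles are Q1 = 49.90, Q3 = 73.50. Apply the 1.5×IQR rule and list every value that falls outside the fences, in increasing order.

1.8, 3.8

IQR = Q3 − Q1 = 73.50 − 49.90 = 23.60.
Lower fence = Q1 − 1.5·IQR = 49.90 − 35.40 = 14.50.
Upper fence = Q3 + 1.5·IQR = 73.50 + 35.40 = 108.90.
1.8 < 14.50 → outlier.
3.8 < 14.50 → outlier.
All remaining values lie within [14.50, 108.90].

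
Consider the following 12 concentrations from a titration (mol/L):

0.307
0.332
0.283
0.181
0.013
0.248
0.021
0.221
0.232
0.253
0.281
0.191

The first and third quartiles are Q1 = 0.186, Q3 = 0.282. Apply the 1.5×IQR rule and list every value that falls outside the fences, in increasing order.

0.013, 0.021

IQR = Q3 − Q1 = 0.282 − 0.186 = 0.096.
Lower fence = Q1 − 1.5·IQR = 0.186 − 0.144 = 0.042.
Upper fence = Q3 + 1.5·IQR = 0.282 + 0.144 = 0.426.
0.013 < 0.042 → outlier.
0.021 < 0.042 → outlier.
All remaining values lie within [0.042, 0.426].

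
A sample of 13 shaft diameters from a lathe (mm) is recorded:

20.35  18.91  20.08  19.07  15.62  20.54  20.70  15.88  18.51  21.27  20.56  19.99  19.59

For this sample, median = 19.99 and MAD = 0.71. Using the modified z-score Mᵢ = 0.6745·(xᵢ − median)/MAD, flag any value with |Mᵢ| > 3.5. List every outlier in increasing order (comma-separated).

|Mᵢ| > 3.5 ⇔ |xᵢ − 19.99| > 3.5·0.71/0.6745 = 3.68.
So outliers lie outside [16.31, 23.67].
15.62: M = -4.15 → outlier.
15.88: M = -3.90 → outlier.

15.62, 15.88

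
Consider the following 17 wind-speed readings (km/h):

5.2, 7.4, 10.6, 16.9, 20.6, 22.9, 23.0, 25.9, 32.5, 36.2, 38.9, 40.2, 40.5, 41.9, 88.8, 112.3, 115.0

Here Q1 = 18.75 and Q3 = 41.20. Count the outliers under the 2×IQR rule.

IQR = 22.45; fences at 18.75 − 44.90 = -26.15 and 41.20 + 44.90 = 86.10.
Outside the cutoffs: 88.8, 112.3, 115.0.

3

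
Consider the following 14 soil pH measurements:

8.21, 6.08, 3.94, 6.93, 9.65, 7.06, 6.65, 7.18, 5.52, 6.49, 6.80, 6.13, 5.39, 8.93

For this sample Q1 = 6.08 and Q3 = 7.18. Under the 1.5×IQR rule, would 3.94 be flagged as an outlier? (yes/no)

yes

IQR = Q3 − Q1 = 7.18 − 6.08 = 1.10.
Lower fence = Q1 − 1.5·IQR = 6.08 − 1.65 = 4.43.
Upper fence = Q3 + 1.5·IQR = 7.18 + 1.65 = 8.83.
3.94 lies below the lower fence.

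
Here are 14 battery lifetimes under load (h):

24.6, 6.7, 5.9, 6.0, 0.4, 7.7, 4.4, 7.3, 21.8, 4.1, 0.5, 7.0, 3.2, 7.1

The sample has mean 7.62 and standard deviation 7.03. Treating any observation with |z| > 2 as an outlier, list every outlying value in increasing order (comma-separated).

Cutoffs at x̄ ± 2s: 7.62 ± 2·7.03 = [-6.44, 21.68].
21.8: z = 2.02, |z| > 2 → outlier.
24.6: z = 2.42, |z| > 2 → outlier.
Every other value lies within [-6.44, 21.68].

21.8, 24.6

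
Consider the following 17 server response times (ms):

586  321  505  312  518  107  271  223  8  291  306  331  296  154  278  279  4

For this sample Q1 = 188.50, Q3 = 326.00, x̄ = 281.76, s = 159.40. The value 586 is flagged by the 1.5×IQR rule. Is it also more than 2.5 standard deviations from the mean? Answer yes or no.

z = (586 − 281.76) / 159.40 = 1.91.
|z| = 1.91 ≤ 2.5.

no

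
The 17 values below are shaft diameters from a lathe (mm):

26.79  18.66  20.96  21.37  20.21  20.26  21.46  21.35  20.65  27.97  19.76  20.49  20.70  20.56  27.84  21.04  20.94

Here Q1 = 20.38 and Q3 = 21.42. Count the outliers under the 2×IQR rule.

3

IQR = 1.04; fences at 20.38 − 2.08 = 18.30 and 21.42 + 2.08 = 23.50.
Outside the cutoffs: 26.79, 27.84, 27.97.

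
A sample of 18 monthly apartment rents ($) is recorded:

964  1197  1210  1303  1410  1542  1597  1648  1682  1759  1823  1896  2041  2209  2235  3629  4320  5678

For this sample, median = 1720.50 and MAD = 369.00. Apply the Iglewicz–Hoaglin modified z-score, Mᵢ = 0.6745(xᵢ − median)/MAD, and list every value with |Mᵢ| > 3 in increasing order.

|Mᵢ| > 3 ⇔ |xᵢ − 1720.50| > 3·369.00/0.6745 = 1641.22.
So outliers lie outside [79.28, 3361.72].
3629: M = 3.49 → outlier.
4320: M = 4.75 → outlier.
5678: M = 7.23 → outlier.

3629, 4320, 5678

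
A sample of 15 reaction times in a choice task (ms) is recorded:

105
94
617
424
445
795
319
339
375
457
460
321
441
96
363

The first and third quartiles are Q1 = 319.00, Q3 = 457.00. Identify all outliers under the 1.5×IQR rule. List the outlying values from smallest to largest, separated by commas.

IQR = Q3 − Q1 = 457.00 − 319.00 = 138.00.
Lower fence = Q1 − 1.5·IQR = 319.00 − 207.00 = 112.00.
Upper fence = Q3 + 1.5·IQR = 457.00 + 207.00 = 664.00.
94 < 112.00 → outlier.
96 < 112.00 → outlier.
105 < 112.00 → outlier.
795 > 664.00 → outlier.
All remaining values lie within [112.00, 664.00].

94, 96, 105, 795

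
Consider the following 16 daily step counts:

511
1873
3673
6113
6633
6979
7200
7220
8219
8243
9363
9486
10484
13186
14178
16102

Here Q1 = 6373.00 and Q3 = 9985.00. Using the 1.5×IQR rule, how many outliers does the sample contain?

IQR = 3612.00; fences at 6373.00 − 5418.00 = 955.00 and 9985.00 + 5418.00 = 15403.00.
Outside the cutoffs: 511, 16102.

2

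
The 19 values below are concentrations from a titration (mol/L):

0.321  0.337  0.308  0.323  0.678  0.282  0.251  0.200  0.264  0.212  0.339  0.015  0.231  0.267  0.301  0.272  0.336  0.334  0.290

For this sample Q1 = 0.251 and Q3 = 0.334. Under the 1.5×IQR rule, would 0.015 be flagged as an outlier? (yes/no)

yes

IQR = Q3 − Q1 = 0.334 − 0.251 = 0.083.
Lower fence = Q1 − 1.5·IQR = 0.251 − 0.1245 = 0.1265.
Upper fence = Q3 + 1.5·IQR = 0.334 + 0.1245 = 0.4585.
0.015 lies below the lower fence.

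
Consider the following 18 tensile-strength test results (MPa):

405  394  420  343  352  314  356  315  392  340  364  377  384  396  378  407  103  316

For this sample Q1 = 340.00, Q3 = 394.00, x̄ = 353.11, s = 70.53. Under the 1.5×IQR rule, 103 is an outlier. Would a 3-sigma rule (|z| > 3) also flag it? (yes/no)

z = (103 − 353.11) / 70.53 = -3.55.
|z| = 3.55 > 3.

yes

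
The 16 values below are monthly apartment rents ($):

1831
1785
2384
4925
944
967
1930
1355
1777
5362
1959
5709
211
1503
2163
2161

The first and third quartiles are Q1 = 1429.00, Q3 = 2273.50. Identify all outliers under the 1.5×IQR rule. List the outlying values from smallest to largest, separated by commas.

4925, 5362, 5709

IQR = Q3 − Q1 = 2273.50 − 1429.00 = 844.50.
Lower fence = Q1 − 1.5·IQR = 1429.00 − 1266.75 = 162.25.
Upper fence = Q3 + 1.5·IQR = 2273.50 + 1266.75 = 3540.25.
4925 > 3540.25 → outlier.
5362 > 3540.25 → outlier.
5709 > 3540.25 → outlier.
All remaining values lie within [162.25, 3540.25].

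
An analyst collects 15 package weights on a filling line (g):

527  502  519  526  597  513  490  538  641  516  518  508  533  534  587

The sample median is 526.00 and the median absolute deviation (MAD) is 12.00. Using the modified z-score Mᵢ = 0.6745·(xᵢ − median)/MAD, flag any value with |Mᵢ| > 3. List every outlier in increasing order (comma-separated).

587, 597, 641

|Mᵢ| > 3 ⇔ |xᵢ − 526.00| > 3·12.00/0.6745 = 53.37.
So outliers lie outside [472.63, 579.37].
587: M = 3.43 → outlier.
597: M = 3.99 → outlier.
641: M = 6.46 → outlier.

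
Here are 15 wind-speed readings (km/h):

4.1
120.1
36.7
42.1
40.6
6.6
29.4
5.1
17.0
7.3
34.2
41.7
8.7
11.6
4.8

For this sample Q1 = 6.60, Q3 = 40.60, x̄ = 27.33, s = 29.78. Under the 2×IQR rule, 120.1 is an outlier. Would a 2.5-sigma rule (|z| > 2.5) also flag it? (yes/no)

yes

z = (120.1 − 27.33) / 29.78 = 3.12.
|z| = 3.12 > 2.5.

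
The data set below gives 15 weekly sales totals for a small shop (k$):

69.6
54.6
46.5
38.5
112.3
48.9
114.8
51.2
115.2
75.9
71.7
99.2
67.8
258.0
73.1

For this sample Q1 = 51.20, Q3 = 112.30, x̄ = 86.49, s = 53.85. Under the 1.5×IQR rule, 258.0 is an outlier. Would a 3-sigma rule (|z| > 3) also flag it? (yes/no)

z = (258.0 − 86.49) / 53.85 = 3.18.
|z| = 3.18 > 3.

yes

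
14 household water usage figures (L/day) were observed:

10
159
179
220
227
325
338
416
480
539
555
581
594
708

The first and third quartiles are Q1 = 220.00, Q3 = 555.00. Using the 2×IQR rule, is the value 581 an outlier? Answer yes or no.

no

IQR = Q3 − Q1 = 555.00 − 220.00 = 335.00.
Lower fence = Q1 − 2·IQR = 220.00 − 670.00 = -450.00.
Upper fence = Q3 + 2·IQR = 555.00 + 670.00 = 1225.00.
581 lies within [-450.00, 1225.00].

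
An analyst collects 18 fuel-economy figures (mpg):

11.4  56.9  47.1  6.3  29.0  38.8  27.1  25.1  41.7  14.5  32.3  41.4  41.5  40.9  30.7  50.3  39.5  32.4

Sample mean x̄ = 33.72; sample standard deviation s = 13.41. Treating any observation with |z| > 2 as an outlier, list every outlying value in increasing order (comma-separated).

Cutoffs at x̄ ± 2s: 33.72 ± 2·13.41 = [6.90, 60.54].
6.3: z = -2.04, |z| > 2 → outlier.
Every other value lies within [6.90, 60.54].

6.3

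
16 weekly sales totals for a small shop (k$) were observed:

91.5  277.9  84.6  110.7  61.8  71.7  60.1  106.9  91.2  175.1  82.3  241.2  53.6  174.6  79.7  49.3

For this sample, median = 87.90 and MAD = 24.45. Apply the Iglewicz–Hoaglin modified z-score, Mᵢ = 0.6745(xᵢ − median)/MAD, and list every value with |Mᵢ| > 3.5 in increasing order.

|Mᵢ| > 3.5 ⇔ |xᵢ − 87.90| > 3.5·24.45/0.6745 = 126.87.
So outliers lie outside [-38.97, 214.77].
241.2: M = 4.23 → outlier.
277.9: M = 5.24 → outlier.

241.2, 277.9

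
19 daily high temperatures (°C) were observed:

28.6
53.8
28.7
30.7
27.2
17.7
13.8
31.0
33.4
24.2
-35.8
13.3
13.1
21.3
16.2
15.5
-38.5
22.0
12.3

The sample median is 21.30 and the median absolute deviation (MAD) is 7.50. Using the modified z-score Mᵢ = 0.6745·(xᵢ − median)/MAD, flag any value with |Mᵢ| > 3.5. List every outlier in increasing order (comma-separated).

-38.5, -35.8

|Mᵢ| > 3.5 ⇔ |xᵢ − 21.30| > 3.5·7.50/0.6745 = 38.92.
So outliers lie outside [-17.62, 60.22].
-38.5: M = -5.38 → outlier.
-35.8: M = -5.14 → outlier.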